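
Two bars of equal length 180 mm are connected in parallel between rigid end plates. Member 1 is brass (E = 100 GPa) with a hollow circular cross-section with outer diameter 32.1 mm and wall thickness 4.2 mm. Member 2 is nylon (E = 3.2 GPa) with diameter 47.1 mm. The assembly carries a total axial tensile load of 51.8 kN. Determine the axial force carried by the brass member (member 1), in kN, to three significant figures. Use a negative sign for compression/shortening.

45.0 kN

A_1 = 368.1 mm².
A_2 = 1742 mm².
Equal strain + equilibrium ⇒ each member carries load in proportion to AE: A₁E₁ = 36810000 N, A₂E₂ = 5575000 N, ΣAE = 42390000 N.
F₁ = P·A₁E₁/ΣAE = 51800·36810000/42390000 = 44990 N.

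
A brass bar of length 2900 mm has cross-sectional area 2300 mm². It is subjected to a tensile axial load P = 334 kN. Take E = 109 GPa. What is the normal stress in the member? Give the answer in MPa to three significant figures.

σ = N/A = 334000/2300 = 145.2 MPa.

145 MPa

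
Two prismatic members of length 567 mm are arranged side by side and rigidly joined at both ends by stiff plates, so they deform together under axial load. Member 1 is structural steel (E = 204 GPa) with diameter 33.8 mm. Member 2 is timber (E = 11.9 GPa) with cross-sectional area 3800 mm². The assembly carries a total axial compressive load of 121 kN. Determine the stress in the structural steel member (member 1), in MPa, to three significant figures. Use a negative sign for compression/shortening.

A_1 = 897.3 mm².
Equal strain + equilibrium ⇒ each member carries load in proportion to AE: A₁E₁ = 183000000 N, A₂E₂ = 45220000 N, ΣAE = 228300000 N.
σ₁ = P·E₁/ΣAE = -121000·204000/228300000 = -108.1 MPa.

-108 MPa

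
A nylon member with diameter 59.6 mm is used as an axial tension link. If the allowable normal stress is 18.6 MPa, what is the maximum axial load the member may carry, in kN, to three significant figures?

A = 2790 mm².
P_max = σ_allow · A = 18.6 · 2790 = 51890 N = 51.89 kN.

51.9 kN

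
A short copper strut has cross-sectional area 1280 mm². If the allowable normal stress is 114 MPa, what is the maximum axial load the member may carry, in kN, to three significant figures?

146 kN

P_max = σ_allow · A = 114 · 1280 = 145900 N = 145.9 kN.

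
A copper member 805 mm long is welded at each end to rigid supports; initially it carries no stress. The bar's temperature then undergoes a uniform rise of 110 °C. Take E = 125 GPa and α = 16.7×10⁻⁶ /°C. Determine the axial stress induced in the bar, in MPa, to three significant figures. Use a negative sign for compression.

-230 MPa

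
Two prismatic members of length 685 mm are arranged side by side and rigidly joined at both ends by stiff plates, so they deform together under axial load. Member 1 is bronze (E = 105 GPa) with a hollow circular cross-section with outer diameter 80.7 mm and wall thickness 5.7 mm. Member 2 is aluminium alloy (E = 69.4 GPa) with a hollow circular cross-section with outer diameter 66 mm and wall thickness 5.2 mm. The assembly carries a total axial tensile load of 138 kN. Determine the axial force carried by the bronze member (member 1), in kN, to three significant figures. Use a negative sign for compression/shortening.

92.7 kN

A_1 = 1343 mm².
A_2 = 993.2 mm².
Equal strain + equilibrium ⇒ each member carries load in proportion to AE: A₁E₁ = 141000000 N, A₂E₂ = 68930000 N, ΣAE = 209900000 N.
F₁ = P·A₁E₁/ΣAE = 138000·141000000/209900000 = 92690 N.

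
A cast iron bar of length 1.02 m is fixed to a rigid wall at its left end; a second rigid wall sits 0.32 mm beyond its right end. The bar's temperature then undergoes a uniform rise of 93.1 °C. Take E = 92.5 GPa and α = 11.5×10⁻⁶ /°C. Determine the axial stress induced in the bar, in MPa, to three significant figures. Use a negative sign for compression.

Free thermal expansion αLΔT = 11.5e-6 · 1020 · 93.1 = 1.092 mm.
The walls engage after the gap closes; constrained expansion = 1.092 − 0.32 = 0.7721 mm.
The walls impose strain ε = −(0.7721)/1020 = -7.5692e-04; σ = Eε = 92500 · -7.5692e-04 = -70.02 MPa.

-70.0 MPa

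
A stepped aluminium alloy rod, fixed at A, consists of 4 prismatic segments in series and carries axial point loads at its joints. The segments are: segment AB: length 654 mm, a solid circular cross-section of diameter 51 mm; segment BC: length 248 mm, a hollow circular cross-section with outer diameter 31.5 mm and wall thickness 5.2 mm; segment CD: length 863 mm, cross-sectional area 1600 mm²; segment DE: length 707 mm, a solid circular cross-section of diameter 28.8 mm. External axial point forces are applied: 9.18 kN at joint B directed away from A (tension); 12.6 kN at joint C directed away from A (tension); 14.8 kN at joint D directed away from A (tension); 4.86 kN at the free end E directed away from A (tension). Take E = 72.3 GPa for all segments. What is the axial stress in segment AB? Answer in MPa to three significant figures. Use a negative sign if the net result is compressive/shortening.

Internal axial forces (sectioning from the free end, tension +): N_DE = 4.86 kN, N_CD = 19.66 kN, N_BC = 32.26 kN, N_AB = 41.44 kN.
A_AB = 2043 mm².
σ_AB = N_AB/A_AB = 41440/2043 = 20.29 MPa.

20.3 MPa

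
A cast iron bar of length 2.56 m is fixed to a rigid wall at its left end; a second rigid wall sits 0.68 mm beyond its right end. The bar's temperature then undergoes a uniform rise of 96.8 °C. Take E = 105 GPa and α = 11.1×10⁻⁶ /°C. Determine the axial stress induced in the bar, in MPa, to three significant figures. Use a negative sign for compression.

-84.9 MPa

Free thermal expansion αLΔT = 11.1e-6 · 2560 · 96.8 = 2.751 mm.
The walls engage after the gap closes; constrained expansion = 2.751 − 0.68 = 2.071 mm.
The walls impose strain ε = −(2.071)/2560 = -8.0885e-04; σ = Eε = 105000 · -8.0885e-04 = -84.93 MPa.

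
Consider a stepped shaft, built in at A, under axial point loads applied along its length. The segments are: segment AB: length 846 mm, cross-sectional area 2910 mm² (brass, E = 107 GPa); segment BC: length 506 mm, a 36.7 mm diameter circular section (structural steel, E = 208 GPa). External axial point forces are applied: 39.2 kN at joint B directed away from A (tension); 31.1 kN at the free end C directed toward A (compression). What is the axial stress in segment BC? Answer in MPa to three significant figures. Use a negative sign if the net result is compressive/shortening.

-29.4 MPa

Internal axial forces (sectioning from the free end, tension +): N_BC = -31.1 kN, N_AB = 8.1 kN.
A_BC = 1058 mm².
σ_BC = N_BC/A_BC = -31100/1058 = -29.4 MPa.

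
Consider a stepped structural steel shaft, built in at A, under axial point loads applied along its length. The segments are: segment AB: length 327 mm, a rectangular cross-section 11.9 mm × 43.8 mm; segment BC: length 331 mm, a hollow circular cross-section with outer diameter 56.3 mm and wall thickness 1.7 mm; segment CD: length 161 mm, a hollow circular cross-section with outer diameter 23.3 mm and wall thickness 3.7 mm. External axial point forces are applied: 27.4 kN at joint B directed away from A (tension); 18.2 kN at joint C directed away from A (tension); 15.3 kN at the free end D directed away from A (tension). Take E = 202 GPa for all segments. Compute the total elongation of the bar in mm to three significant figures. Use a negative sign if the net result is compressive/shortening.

0.431 mm

Internal axial forces (sectioning from the free end, tension +): N_CD = 15.3 kN, N_BC = 33.5 kN, N_AB = 60.9 kN.
A_AB = 521.2 mm².
A_BC = 291.6 mm².
A_CD = 227.8 mm².
δ_AB = 60900·327/(521.2·202000) = 0.1891 mm
δ_BC = 33500·331/(291.6·202000) = 0.1882 mm
δ_CD = 15300·161/(227.8·202000) = 0.05353 mm
δ = Σδ_i = 0.4309 mm.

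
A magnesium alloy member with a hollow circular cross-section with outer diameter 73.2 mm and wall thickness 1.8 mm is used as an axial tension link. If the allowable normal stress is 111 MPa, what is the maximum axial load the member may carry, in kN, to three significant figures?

44.8 kN

A = 403.8 mm².
P_max = σ_allow · A = 111 · 403.8 = 44820 N = 44.82 kN.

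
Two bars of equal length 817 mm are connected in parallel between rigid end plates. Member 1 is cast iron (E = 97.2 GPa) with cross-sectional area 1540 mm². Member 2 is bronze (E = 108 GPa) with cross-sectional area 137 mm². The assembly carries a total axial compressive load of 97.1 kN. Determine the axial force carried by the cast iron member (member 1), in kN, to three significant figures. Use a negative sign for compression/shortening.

Equal strain + equilibrium ⇒ each member carries load in proportion to AE: A₁E₁ = 149700000 N, A₂E₂ = 14800000 N, ΣAE = 164500000 N.
F₁ = P·A₁E₁/ΣAE = -97100·149700000/164500000 = -88370 N.

-88.4 kN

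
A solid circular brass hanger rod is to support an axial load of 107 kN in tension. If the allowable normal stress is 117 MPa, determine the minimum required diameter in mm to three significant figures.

Required area A ≥ P/σ_allow = 107000/117 = 914.5 mm².
For a solid circular section, d ≥ √(4A/π) = 34.12 mm.

34.1 mm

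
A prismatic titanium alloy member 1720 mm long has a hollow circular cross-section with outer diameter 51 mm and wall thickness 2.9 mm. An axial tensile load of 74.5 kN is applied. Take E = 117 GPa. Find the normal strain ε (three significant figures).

A = 438.2 mm².
σ = N/A = 170 MPa; ε = σ/E = 170/117000 = 1.453e-03.

0.00145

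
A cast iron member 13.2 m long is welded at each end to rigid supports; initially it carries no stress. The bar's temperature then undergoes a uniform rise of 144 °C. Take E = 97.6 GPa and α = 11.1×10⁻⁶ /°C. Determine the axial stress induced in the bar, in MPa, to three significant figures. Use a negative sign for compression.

-156 MPa

Free thermal expansion αLΔT = 11.1e-6 · 13200 · 144 = 21.1 mm.
The walls impose strain ε = −(21.1)/13200 = -1.5984e-03; σ = Eε = 97600 · -1.5984e-03 = -156 MPa.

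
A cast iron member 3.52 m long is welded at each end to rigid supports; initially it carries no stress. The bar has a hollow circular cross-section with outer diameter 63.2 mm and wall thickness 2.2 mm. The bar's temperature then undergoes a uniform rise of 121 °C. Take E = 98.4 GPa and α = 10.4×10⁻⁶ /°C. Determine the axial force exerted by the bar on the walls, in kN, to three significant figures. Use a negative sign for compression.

-52.2 kN

Free thermal expansion αLΔT = 10.4e-6 · 3520 · 121 = 4.43 mm.
The walls impose strain ε = −(4.43)/3520 = -1.2584e-03; σ = Eε = 98400 · -1.2584e-03 = -123.8 MPa.
Wall reaction R = σ·A = -123.8·421.6 = -52210 N = -52.21 kN.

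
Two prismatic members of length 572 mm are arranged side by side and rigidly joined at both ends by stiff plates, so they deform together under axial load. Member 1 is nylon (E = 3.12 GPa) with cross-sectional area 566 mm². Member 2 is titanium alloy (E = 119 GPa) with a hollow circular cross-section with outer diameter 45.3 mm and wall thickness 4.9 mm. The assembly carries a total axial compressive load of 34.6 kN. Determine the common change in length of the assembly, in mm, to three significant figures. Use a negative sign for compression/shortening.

A_2 = 621.9 mm².
Equal strain + equilibrium ⇒ each member carries load in proportion to AE: A₁E₁ = 1766000 N, A₂E₂ = 74010000 N, ΣAE = 75770000 N.
δ = PL/ΣAE = -34600·572/75770000 = -0.2612 mm.

-0.261 mm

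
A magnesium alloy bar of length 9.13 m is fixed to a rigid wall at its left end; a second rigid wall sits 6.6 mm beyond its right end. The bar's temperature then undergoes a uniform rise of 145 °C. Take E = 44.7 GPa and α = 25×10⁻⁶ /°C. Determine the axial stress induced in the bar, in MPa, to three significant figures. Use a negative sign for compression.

-130 MPa

Free thermal expansion αLΔT = 25e-6 · 9130 · 145 = 33.1 mm.
The walls engage after the gap closes; constrained expansion = 33.1 − 6.6 = 26.5 mm.
The walls impose strain ε = −(26.5)/9130 = -2.9021e-03; σ = Eε = 44700 · -2.9021e-03 = -129.7 MPa.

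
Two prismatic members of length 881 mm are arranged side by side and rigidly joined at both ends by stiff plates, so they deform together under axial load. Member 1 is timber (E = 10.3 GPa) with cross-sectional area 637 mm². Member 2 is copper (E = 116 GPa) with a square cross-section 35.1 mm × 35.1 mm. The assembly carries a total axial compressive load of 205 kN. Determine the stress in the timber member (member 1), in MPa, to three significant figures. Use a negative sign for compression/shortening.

A_2 = 1232 mm².
Equal strain + equilibrium ⇒ each member carries load in proportion to AE: A₁E₁ = 6561000 N, A₂E₂ = 142900000 N, ΣAE = 149500000 N.
σ₁ = P·E₁/ΣAE = -205000·10300/149500000 = -14.13 MPa.

-14.1 MPa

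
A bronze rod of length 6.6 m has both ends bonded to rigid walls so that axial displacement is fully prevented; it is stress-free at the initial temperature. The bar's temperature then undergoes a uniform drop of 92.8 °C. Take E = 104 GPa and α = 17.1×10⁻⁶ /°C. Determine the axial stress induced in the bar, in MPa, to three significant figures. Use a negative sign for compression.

Free thermal expansion αLΔT = 17.1e-6 · 6600 · -92.8 = -10.47 mm.
The walls impose strain ε = −(-10.47)/6600 = 1.5869e-03; σ = Eε = 104000 · 1.5869e-03 = 165 MPa.

165 MPa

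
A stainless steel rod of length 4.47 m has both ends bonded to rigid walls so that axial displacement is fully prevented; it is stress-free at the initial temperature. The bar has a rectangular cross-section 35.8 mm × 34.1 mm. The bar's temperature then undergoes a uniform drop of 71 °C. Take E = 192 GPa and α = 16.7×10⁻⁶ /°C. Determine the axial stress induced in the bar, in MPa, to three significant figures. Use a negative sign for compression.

228 MPa

Free thermal expansion αLΔT = 16.7e-6 · 4470 · -71 = -5.3 mm.
The walls impose strain ε = −(-5.3)/4470 = 1.1857e-03; σ = Eε = 192000 · 1.1857e-03 = 227.7 MPa.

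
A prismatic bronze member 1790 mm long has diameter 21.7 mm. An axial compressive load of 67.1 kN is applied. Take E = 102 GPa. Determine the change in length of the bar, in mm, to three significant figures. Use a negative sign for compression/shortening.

A = 369.8 mm².
δ_mech = NL/(AE) = -67100·1790/(369.8·102000) = -3.184 mm.

-3.18 mm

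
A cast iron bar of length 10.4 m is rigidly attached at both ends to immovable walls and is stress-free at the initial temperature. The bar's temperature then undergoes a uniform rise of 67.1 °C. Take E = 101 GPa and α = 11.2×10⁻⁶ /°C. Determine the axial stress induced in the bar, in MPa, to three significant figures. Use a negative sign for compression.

-75.9 MPa

Free thermal expansion αLΔT = 11.2e-6 · 10400 · 67.1 = 7.816 mm.
The walls impose strain ε = −(7.816)/10400 = -7.5152e-04; σ = Eε = 101000 · -7.5152e-04 = -75.9 MPa.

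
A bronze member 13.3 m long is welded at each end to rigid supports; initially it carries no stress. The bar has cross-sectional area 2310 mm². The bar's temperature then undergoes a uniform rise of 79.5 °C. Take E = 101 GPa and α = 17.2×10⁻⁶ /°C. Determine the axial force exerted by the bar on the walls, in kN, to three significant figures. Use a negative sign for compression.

-319 kN

Free thermal expansion αLΔT = 17.2e-6 · 13300 · 79.5 = 18.19 mm.
The walls impose strain ε = −(18.19)/13300 = -1.3674e-03; σ = Eε = 101000 · -1.3674e-03 = -138.1 MPa.
Wall reaction R = σ·A = -138.1·2310 = -319000 N = -319 kN.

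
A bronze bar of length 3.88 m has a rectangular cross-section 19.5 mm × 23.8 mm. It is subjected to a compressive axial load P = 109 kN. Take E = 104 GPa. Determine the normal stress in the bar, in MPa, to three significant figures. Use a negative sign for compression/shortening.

-235 MPa

A = 464.1 mm².
σ = N/A = -109000/464.1 = -234.9 MPa.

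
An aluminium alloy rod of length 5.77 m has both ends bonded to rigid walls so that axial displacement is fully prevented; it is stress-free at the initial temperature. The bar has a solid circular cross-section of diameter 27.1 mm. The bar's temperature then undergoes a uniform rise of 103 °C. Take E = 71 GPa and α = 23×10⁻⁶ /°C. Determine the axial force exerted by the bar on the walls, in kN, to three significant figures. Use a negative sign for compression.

-97.0 kN

Free thermal expansion αLΔT = 23e-6 · 5770 · 103 = 13.67 mm.
The walls impose strain ε = −(13.67)/5770 = -2.3690e-03; σ = Eε = 71000 · -2.3690e-03 = -168.2 MPa.
Wall reaction R = σ·A = -168.2·576.8 = -97020 N = -97.02 kN.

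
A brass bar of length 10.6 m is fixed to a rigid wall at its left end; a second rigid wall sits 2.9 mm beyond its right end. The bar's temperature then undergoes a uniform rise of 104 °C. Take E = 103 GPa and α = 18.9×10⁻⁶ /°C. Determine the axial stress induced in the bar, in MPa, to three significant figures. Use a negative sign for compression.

-174 MPa

Free thermal expansion αLΔT = 18.9e-6 · 10600 · 104 = 20.84 mm.
The walls engage after the gap closes; constrained expansion = 20.84 − 2.9 = 17.94 mm.
The walls impose strain ε = −(17.94)/10600 = -1.6920e-03; σ = Eε = 103000 · -1.6920e-03 = -174.3 MPa.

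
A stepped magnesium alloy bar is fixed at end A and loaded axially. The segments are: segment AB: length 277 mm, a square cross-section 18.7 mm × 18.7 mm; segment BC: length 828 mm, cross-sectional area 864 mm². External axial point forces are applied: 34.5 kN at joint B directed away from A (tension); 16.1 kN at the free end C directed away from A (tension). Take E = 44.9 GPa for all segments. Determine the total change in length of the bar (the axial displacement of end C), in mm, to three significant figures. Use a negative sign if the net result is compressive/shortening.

Internal axial forces (sectioning from the free end, tension +): N_BC = 16.1 kN, N_AB = 50.6 kN.
A_AB = 349.7 mm².
δ_AB = 50600·277/(349.7·44900) = 0.8927 mm
δ_BC = 16100·828/(864·44900) = 0.3436 mm
δ = Σδ_i = 1.236 mm.

1.24 mm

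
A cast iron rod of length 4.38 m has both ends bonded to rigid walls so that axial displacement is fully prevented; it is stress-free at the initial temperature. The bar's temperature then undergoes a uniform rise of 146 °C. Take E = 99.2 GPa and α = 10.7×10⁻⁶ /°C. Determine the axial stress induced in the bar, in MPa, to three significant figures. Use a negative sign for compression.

-155 MPa

Free thermal expansion αLΔT = 10.7e-6 · 4380 · 146 = 6.842 mm.
The walls impose strain ε = −(6.842)/4380 = -1.5622e-03; σ = Eε = 99200 · -1.5622e-03 = -155 MPa.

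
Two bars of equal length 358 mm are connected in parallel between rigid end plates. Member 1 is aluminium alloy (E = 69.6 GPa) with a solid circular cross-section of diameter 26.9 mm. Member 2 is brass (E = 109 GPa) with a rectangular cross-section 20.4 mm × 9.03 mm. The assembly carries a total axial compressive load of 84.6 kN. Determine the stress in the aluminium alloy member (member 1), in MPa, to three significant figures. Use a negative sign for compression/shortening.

-98.7 MPa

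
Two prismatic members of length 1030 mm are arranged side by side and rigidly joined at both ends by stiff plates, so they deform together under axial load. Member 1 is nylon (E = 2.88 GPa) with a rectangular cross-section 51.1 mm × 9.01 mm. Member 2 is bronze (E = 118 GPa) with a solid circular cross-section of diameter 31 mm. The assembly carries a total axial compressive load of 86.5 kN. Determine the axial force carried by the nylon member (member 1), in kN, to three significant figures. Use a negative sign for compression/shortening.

-1.27 kN

A_1 = 460.4 mm².
A_2 = 754.8 mm².
Equal strain + equilibrium ⇒ each member carries load in proportion to AE: A₁E₁ = 1326000 N, A₂E₂ = 89060000 N, ΣAE = 90390000 N.
F₁ = P·A₁E₁/ΣAE = -86500·1326000/90390000 = -1269 N.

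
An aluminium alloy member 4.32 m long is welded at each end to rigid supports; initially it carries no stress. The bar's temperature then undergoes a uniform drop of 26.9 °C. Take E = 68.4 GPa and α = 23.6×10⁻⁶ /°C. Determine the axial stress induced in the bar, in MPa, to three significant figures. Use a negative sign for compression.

Free thermal expansion αLΔT = 23.6e-6 · 4320 · -26.9 = -2.743 mm.
The walls impose strain ε = −(-2.743)/4320 = 6.3484e-04; σ = Eε = 68400 · 6.3484e-04 = 43.42 MPa.

43.4 MPa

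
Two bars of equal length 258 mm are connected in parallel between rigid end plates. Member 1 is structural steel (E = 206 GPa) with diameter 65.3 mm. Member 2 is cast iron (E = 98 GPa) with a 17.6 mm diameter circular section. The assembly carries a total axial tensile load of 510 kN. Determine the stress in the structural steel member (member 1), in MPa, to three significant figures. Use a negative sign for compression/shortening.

147 MPa

A_1 = 3349 mm².
A_2 = 243.3 mm².
Equal strain + equilibrium ⇒ each member carries load in proportion to AE: A₁E₁ = 689900000 N, A₂E₂ = 23840000 N, ΣAE = 713700000 N.
σ₁ = P·E₁/ΣAE = 510000·206000/713700000 = 147.2 MPa.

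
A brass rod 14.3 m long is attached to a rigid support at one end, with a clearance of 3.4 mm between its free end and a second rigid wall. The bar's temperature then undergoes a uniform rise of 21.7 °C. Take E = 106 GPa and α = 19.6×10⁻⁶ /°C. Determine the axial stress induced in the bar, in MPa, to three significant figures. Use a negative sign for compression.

-19.9 MPa

Free thermal expansion αLΔT = 19.6e-6 · 14300 · 21.7 = 6.082 mm.
The walls engage after the gap closes; constrained expansion = 6.082 − 3.4 = 2.682 mm.
The walls impose strain ε = −(2.682)/14300 = -1.8756e-04; σ = Eε = 106000 · -1.8756e-04 = -19.88 MPa.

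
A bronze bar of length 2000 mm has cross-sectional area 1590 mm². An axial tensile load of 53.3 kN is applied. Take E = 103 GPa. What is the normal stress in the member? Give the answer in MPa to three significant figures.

33.5 MPa

σ = N/A = 53300/1590 = 33.52 MPa.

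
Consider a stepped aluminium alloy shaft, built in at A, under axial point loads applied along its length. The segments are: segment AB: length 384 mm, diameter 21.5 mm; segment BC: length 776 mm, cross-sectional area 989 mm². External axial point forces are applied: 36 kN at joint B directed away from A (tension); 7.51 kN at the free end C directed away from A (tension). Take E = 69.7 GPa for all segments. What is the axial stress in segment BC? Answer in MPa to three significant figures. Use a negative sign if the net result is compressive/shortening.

7.59 MPa

Internal axial forces (sectioning from the free end, tension +): N_BC = 7.51 kN, N_AB = 43.51 kN.
σ_BC = N_BC/A_BC = 7510/989 = 7.594 MPa.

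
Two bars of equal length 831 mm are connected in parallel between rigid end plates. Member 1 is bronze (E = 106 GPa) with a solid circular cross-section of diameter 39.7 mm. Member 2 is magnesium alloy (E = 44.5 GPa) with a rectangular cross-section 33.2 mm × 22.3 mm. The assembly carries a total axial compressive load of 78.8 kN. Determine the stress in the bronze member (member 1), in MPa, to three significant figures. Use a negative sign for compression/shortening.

A_1 = 1238 mm².
A_2 = 740.4 mm².
Equal strain + equilibrium ⇒ each member carries load in proportion to AE: A₁E₁ = 131200000 N, A₂E₂ = 32950000 N, ΣAE = 164200000 N.
σ₁ = P·E₁/ΣAE = -78800·106000/164200000 = -50.88 MPa.

-50.9 MPa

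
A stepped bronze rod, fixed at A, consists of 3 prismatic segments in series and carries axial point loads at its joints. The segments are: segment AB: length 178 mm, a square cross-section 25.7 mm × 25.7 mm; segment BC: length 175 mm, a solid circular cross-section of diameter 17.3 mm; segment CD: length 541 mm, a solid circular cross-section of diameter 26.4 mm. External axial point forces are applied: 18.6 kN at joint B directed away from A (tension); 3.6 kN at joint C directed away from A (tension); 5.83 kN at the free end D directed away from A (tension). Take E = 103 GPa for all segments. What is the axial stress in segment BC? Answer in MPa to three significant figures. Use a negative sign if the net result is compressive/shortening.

40.1 MPa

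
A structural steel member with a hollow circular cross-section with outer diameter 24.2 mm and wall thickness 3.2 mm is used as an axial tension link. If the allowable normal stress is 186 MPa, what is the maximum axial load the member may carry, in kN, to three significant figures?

39.3 kN

A = 211.1 mm².
P_max = σ_allow · A = 186 · 211.1 = 39270 N = 39.27 kN.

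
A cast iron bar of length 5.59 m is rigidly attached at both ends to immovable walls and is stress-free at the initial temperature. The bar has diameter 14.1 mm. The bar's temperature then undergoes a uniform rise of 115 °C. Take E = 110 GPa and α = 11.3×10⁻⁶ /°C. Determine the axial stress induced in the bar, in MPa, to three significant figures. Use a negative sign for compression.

-143 MPa

Free thermal expansion αLΔT = 11.3e-6 · 5590 · 115 = 7.264 mm.
The walls impose strain ε = −(7.264)/5590 = -1.2995e-03; σ = Eε = 110000 · -1.2995e-03 = -142.9 MPa.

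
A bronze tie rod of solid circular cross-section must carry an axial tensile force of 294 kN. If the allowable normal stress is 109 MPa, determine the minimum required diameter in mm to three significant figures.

Required area A ≥ P/σ_allow = 294000/109 = 2697 mm².
For a solid circular section, d ≥ √(4A/π) = 58.6 mm.

58.6 mm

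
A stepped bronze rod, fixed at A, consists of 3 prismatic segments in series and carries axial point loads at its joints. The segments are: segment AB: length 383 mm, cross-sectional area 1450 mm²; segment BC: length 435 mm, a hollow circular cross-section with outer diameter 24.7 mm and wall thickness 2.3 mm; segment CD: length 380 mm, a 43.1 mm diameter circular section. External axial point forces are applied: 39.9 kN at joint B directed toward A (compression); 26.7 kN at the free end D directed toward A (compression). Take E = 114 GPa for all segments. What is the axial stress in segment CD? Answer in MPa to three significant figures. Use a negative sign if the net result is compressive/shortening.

-18.3 MPa

Internal axial forces (sectioning from the free end, tension +): N_CD = -26.7 kN, N_BC = -26.7 kN, N_AB = -66.6 kN.
A_CD = 1459 mm².
σ_CD = N_CD/A_CD = -26700/1459 = -18.3 MPa.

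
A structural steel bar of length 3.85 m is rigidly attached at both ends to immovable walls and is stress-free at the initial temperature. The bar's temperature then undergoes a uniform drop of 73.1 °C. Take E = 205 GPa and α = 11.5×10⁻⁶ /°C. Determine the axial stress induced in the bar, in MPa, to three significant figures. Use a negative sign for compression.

Free thermal expansion αLΔT = 11.5e-6 · 3850 · -73.1 = -3.237 mm.
The walls impose strain ε = −(-3.237)/3850 = 8.4065e-04; σ = Eε = 205000 · 8.4065e-04 = 172.3 MPa.

172 MPa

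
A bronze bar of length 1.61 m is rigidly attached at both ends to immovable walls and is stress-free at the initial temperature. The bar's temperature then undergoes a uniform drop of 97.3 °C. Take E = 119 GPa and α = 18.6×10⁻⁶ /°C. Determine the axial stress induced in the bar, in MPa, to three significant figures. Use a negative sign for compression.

Free thermal expansion αLΔT = 18.6e-6 · 1610 · -97.3 = -2.914 mm.
The walls impose strain ε = −(-2.914)/1610 = 1.8098e-03; σ = Eε = 119000 · 1.8098e-03 = 215.4 MPa.

215 MPa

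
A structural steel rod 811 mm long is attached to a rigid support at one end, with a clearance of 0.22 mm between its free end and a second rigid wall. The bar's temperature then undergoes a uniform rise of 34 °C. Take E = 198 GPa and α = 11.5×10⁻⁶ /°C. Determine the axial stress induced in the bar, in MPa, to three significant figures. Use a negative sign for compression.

-23.7 MPa

Free thermal expansion αLΔT = 11.5e-6 · 811 · 34 = 0.3171 mm.
The walls engage after the gap closes; constrained expansion = 0.3171 − 0.22 = 0.0971 mm.
The walls impose strain ε = −(0.0971)/811 = -1.1973e-04; σ = Eε = 198000 · -1.1973e-04 = -23.71 MPa.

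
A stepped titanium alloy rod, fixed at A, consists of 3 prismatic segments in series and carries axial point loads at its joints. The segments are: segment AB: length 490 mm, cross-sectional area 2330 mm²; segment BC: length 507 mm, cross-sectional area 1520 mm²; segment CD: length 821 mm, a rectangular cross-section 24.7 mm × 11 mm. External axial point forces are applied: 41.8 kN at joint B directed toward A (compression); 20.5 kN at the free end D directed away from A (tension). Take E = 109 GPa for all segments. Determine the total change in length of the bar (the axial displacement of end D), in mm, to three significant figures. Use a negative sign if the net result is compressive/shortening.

0.590 mm

Internal axial forces (sectioning from the free end, tension +): N_CD = 20.5 kN, N_BC = 20.5 kN, N_AB = -21.3 kN.
A_CD = 271.7 mm².
δ_AB = -21300·490/(2330·109000) = -0.0411 mm
δ_BC = 20500·507/(1520·109000) = 0.06273 mm
δ_CD = 20500·821/(271.7·109000) = 0.5683 mm
δ = Σδ_i = 0.5899 mm.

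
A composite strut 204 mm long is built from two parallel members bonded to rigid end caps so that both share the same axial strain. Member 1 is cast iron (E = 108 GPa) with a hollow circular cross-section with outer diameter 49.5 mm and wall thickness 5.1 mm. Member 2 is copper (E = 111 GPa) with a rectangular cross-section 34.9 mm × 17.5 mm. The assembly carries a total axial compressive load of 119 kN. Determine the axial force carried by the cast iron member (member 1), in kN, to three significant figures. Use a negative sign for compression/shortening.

-63.2 kN

A_1 = 711.4 mm².
A_2 = 610.8 mm².
Equal strain + equilibrium ⇒ each member carries load in proportion to AE: A₁E₁ = 76830000 N, A₂E₂ = 67790000 N, ΣAE = 144600000 N.
F₁ = P·A₁E₁/ΣAE = -119000·76830000/144600000 = -63220 N.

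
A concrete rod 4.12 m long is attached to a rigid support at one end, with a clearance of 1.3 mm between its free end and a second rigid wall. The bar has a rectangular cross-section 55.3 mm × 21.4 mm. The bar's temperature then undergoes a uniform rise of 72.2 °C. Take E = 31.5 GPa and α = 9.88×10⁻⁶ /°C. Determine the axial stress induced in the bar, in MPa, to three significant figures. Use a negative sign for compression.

-12.5 MPa

Free thermal expansion αLΔT = 9.88e-6 · 4120 · 72.2 = 2.939 mm.
The walls engage after the gap closes; constrained expansion = 2.939 − 1.3 = 1.639 mm.
The walls impose strain ε = −(1.639)/4120 = -3.9780e-04; σ = Eε = 31500 · -3.9780e-04 = -12.53 MPa.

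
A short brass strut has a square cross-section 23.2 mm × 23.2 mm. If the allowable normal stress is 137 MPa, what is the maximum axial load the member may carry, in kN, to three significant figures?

73.7 kN

A = 538.2 mm².
P_max = σ_allow · A = 137 · 538.2 = 73740 N = 73.74 kN.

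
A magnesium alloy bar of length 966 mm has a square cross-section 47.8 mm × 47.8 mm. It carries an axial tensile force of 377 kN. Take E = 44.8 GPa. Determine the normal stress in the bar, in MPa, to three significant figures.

165 MPa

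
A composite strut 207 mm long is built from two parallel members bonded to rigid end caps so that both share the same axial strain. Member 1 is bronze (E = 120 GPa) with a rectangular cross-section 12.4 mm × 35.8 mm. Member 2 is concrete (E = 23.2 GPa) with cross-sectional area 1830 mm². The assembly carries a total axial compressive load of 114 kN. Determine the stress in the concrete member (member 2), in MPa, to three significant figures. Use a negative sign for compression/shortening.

A_1 = 443.9 mm².
Equal strain + equilibrium ⇒ each member carries load in proportion to AE: A₁E₁ = 53270000 N, A₂E₂ = 42460000 N, ΣAE = 95730000 N.
σ₂ = P·E₂/ΣAE = -114000·23200/95730000 = -27.63 MPa.

-27.6 MPa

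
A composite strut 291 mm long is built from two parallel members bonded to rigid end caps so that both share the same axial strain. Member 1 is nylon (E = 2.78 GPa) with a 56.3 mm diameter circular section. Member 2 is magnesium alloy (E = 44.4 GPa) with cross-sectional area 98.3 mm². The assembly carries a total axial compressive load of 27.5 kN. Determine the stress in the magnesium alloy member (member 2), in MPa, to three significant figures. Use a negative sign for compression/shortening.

A_1 = 2489 mm².
Equal strain + equilibrium ⇒ each member carries load in proportion to AE: A₁E₁ = 6921000 N, A₂E₂ = 4365000 N, ΣAE = 11290000 N.
σ₂ = P·E₂/ΣAE = -27500·44400/11290000 = -108.2 MPa.

-108 MPa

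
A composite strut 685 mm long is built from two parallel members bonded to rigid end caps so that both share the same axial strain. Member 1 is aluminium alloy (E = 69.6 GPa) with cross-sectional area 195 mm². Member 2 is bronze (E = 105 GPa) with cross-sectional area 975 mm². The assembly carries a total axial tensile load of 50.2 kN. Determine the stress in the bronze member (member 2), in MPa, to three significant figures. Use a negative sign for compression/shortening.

45.5 MPa

Equal strain + equilibrium ⇒ each member carries load in proportion to AE: A₁E₁ = 13570000 N, A₂E₂ = 102400000 N, ΣAE = 115900000 N.
σ₂ = P·E₂/ΣAE = 50200·105000/115900000 = 45.46 MPa.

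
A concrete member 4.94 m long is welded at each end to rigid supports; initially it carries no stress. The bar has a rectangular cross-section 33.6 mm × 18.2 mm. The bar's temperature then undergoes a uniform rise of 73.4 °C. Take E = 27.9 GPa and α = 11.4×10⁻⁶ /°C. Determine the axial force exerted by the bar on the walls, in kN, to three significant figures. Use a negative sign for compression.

-14.3 kN

Free thermal expansion αLΔT = 11.4e-6 · 4940 · 73.4 = 4.134 mm.
The walls impose strain ε = −(4.134)/4940 = -8.3676e-04; σ = Eε = 27900 · -8.3676e-04 = -23.35 MPa.
Wall reaction R = σ·A = -23.35·611.5 = -14280 N = -14.28 kN.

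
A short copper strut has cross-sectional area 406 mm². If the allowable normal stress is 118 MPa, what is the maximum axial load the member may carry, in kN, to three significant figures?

47.9 kN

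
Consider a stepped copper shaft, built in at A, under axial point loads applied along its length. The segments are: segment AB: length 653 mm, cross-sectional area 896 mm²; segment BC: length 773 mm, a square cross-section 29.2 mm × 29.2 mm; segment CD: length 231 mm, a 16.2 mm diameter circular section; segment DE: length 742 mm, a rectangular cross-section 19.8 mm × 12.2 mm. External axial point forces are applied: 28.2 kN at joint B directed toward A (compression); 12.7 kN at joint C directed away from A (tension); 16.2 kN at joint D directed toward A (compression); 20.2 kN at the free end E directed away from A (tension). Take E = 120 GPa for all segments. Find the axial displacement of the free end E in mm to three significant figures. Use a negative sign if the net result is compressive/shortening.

Internal axial forces (sectioning from the free end, tension +): N_DE = 20.2 kN, N_CD = 4 kN, N_BC = 16.7 kN, N_AB = -11.5 kN.
A_BC = 852.6 mm².
A_CD = 206.1 mm².
A_DE = 241.6 mm².
δ_AB = -11500·653/(896·120000) = -0.06984 mm
δ_BC = 16700·773/(852.6·120000) = 0.1262 mm
δ_CD = 4000·231/(206.1·120000) = 0.03736 mm
δ_DE = 20200·742/(241.6·120000) = 0.5171 mm
δ = Σδ_i = 0.6108 mm.

0.611 mm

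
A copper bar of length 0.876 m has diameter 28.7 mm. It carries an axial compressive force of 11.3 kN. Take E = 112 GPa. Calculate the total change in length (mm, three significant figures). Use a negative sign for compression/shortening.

A = 646.9 mm².
δ_mech = NL/(AE) = -11300·876/(646.9·112000) = -0.1366 mm.

-0.137 mm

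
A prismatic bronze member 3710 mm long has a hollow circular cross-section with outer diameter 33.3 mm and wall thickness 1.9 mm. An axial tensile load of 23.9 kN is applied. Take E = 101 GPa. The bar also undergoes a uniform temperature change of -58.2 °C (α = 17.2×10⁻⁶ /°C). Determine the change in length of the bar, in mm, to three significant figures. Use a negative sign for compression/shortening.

0.970 mm

A = 187.4 mm².
δ_mech = NL/(AE) = 23900·3710/(187.4·101000) = 4.684 mm.
δ_thermal = αLΔT = 17.2e-6·3710·-58.2 = -3.714 mm.
δ = δ_mech + δ_thermal = 0.9701 mm.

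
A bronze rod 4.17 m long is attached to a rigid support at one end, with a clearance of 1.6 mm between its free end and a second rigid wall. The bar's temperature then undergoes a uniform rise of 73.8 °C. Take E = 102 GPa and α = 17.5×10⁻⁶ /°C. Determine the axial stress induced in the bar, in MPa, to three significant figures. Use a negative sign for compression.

-92.6 MPa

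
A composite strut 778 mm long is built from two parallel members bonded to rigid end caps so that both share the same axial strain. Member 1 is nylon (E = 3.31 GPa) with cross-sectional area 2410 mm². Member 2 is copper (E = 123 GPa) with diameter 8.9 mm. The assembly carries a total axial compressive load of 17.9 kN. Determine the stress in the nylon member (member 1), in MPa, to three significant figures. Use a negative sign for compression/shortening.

-3.79 MPa

A_2 = 62.21 mm².
Equal strain + equilibrium ⇒ each member carries load in proportion to AE: A₁E₁ = 7977000 N, A₂E₂ = 7652000 N, ΣAE = 15630000 N.
σ₁ = P·E₁/ΣAE = -17900·3310/15630000 = -3.791 MPa.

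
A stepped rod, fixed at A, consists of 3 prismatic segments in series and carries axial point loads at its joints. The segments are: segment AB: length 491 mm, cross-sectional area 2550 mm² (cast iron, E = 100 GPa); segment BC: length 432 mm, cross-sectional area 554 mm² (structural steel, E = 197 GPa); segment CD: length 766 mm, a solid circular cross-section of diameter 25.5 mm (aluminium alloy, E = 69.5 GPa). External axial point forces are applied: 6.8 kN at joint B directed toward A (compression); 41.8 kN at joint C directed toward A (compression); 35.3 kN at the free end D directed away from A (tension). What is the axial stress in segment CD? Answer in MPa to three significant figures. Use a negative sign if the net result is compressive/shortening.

69.1 MPa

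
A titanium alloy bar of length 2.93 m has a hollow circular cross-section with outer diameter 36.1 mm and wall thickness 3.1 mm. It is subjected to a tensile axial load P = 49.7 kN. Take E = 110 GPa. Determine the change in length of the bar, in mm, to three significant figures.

4.12 mm

A = 321.4 mm².
δ_mech = NL/(AE) = 49700·2930/(321.4·110000) = 4.119 mm.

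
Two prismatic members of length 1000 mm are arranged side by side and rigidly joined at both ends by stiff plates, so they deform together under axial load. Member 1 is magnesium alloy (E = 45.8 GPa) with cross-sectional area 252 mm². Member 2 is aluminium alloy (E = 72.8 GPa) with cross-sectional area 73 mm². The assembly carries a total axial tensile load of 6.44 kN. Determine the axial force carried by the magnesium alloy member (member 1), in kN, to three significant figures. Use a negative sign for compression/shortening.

4.41 kN

Equal strain + equilibrium ⇒ each member carries load in proportion to AE: A₁E₁ = 11540000 N, A₂E₂ = 5314000 N, ΣAE = 16860000 N.
F₁ = P·A₁E₁/ΣAE = 6440·11540000/16860000 = 4410 N.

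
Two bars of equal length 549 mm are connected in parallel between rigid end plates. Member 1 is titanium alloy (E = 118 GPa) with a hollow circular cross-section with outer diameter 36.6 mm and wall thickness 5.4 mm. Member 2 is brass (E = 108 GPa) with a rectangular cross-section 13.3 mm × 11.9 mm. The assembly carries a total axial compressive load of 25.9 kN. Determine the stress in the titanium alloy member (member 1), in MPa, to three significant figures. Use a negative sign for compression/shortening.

-38.4 MPa

A_1 = 529.3 mm².
A_2 = 158.3 mm².
Equal strain + equilibrium ⇒ each member carries load in proportion to AE: A₁E₁ = 62460000 N, A₂E₂ = 17090000 N, ΣAE = 79550000 N.
σ₁ = P·E₁/ΣAE = -25900·118000/79550000 = -38.42 MPa.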